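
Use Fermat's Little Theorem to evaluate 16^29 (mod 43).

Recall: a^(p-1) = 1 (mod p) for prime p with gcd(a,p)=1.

Step 1: Since 43 is prime, by Fermat's Little Theorem: 16^42 = 1 (mod 43).
Step 2: Reduce exponent: 29 mod 42 = 29.
Step 3: So 16^29 = 16^29 (mod 43).
Step 4: 16^29 mod 43 = 16.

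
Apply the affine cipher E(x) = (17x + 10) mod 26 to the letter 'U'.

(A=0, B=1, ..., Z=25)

Step 1: Convert 'U' to number: x = 20.
Step 2: E(20) = (17 * 20 + 10) mod 26 = 350 mod 26 = 12.
Step 3: Convert 12 back to letter: M.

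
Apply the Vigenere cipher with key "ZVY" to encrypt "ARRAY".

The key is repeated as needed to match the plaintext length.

Step 1: Repeat key to match plaintext length:
  Plaintext: ARRAY
  Key:       ZVYZV
Step 2: Encrypt each letter:
  A(0) + Z(25) = (0+25) mod 26 = 25 = Z
  R(17) + V(21) = (17+21) mod 26 = 12 = M
  R(17) + Y(24) = (17+24) mod 26 = 15 = P
  A(0) + Z(25) = (0+25) mod 26 = 25 = Z
  Y(24) + V(21) = (24+21) mod 26 = 19 = T
Ciphertext: ZMPZT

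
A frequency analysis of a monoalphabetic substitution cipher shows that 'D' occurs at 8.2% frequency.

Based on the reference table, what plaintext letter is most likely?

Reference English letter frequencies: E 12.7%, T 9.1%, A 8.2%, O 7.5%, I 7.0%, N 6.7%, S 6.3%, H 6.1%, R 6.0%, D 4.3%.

Step 1: The observed frequency is 8.2%.
Step 2: Compare with English frequencies:
  E: 12.7% (difference: 4.5%)
  T: 9.1% (difference: 0.9%)
  A: 8.2% (difference: 0.0%) <-- closest
  O: 7.5% (difference: 0.7%)
  I: 7.0% (difference: 1.2%)
  N: 6.7% (difference: 1.5%)
  S: 6.3% (difference: 1.9%)
  H: 6.1% (difference: 2.1%)
  R: 6.0% (difference: 2.2%)
  D: 4.3% (difference: 3.9%)
Step 3: 'D' most likely represents 'A' (frequency 8.2%).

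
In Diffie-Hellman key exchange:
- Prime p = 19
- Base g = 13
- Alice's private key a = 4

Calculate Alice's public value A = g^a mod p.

Step 1: A = g^a mod p = 13^4 mod 19.
  13^1 mod 19 = 13
  13^2 mod 19 = (13 * 13) mod 19 = 17
  13^3 mod 19 = (17 * 13) mod 19 = 12
  13^4 mod 19 = (12 * 13) mod 19 = 4
Result: A = 4.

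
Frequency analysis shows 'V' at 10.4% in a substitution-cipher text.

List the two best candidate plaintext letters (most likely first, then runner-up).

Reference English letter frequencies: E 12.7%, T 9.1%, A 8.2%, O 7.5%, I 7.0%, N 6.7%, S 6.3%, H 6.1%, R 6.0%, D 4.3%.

Step 1: Observed frequency of 'V' is 10.4%.
Step 2: Compute distances to each reference frequency and sort:
  T (9.1%): difference = 1.3% <-- BEST
  A (8.2%): difference = 2.2% <-- RUNNER-UP
  E (12.7%): difference = 2.3%
  O (7.5%): difference = 2.9%
  I (7.0%): difference = 3.4%
Step 3: Most likely is 'T' (9.1%, diff 1.3%); second most likely is 'A' (8.2%, diff 2.2%).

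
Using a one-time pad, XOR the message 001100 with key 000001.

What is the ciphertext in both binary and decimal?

Step 1: Write out the XOR operation bit by bit:
  Message: 001100
  Key:     000001
  XOR:     001101
Step 2: Convert to decimal: 001101 = 13.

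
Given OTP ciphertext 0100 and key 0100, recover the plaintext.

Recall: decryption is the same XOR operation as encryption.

Step 1: XOR ciphertext with key:
  Ciphertext: 0100
  Key:        0100
  XOR:        0000
Step 2: Plaintext = 0000 = 0 in decimal.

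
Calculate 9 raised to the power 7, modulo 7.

Step 1: Compute 9^7 mod 7 step by step, reducing modulo 7 at each step.
  9^1 mod 7 = 2
  9^2 mod 7 = (2 * 9) mod 7 = 4
  9^3 mod 7 = (4 * 9) mod 7 = 1
  9^4 mod 7 = (1 * 9) mod 7 = 2
  9^5 mod 7 = (2 * 9) mod 7 = 4
  9^6 mod 7 = (4 * 9) mod 7 = 1
  9^7 mod 7 = (1 * 9) mod 7 = 2
Step 2: Result = 2.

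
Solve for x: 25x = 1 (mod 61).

Step 1: We need x such that 25 * x = 1 (mod 61).
Step 2: Using the extended Euclidean algorithm or trial:
  25 * 22 = 550 = 9 * 61 + 1.
Step 3: Since 550 mod 61 = 1, the inverse is x = 22.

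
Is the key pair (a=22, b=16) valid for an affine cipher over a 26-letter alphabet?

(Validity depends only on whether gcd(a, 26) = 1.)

Step 1: Compute gcd(22, 26).
Step 2: gcd(22, 26) = 2.
Since gcd = 2 != 1, 22 shares a common factor with 26, so it cannot be used.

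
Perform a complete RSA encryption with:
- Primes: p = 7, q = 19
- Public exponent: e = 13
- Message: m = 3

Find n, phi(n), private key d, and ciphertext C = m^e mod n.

Step 1: n = 7 * 19 = 133.
Step 2: phi(n) = (7-1)(19-1) = 6 * 18 = 108.
Step 3: Find d = 13^(-1) mod 108 = 25.
  Verify: 13 * 25 = 325 = 1 (mod 108).
Step 4: C = 3^13 mod 133 = 52.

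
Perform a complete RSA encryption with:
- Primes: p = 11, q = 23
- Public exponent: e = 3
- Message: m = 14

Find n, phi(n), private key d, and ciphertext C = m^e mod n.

Step 1: n = 11 * 23 = 253.
Step 2: phi(n) = (11-1)(23-1) = 10 * 22 = 220.
Step 3: Find d = 3^(-1) mod 220 = 147.
  Verify: 3 * 147 = 441 = 1 (mod 220).
Step 4: C = 14^3 mod 253 = 214.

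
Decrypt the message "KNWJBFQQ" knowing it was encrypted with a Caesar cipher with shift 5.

Step 1: Reverse the shift by subtracting 5 from each letter position.
  K (position 10) -> position (10-5) mod 26 = 5 -> F
  N (position 13) -> position (13-5) mod 26 = 8 -> I
  W (position 22) -> position (22-5) mod 26 = 17 -> R
  J (position 9) -> position (9-5) mod 26 = 4 -> E
  B (position 1) -> position (1-5) mod 26 = 22 -> W
  F (position 5) -> position (5-5) mod 26 = 0 -> A
  Q (position 16) -> position (16-5) mod 26 = 11 -> L
  Q (position 16) -> position (16-5) mod 26 = 11 -> L
Decrypted message: FIREWALL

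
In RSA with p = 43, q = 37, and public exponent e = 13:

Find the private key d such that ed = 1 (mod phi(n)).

Step 1: n = 43 * 37 = 1591.
Step 2: phi(n) = 42 * 36 = 1512.
Step 3: Find d such that 13 * d = 1 (mod 1512).
Step 4: d = 13^(-1) mod 1512 = 349.
Verification: 13 * 349 = 4537 = 3 * 1512 + 1.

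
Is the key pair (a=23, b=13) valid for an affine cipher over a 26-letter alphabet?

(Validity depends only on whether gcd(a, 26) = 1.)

Step 1: Compute gcd(23, 26).
Step 2: gcd(23, 26) = 1.
Since gcd = 1, 23 is coprime with 26, so it is a valid key.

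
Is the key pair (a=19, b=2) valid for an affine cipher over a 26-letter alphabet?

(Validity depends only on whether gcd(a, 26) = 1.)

Step 1: Compute gcd(19, 26).
Step 2: gcd(19, 26) = 1.
Since gcd = 1, 19 is coprime with 26, so it is a valid key.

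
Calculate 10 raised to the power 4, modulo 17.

Step 1: Compute 10^4 mod 17 step by step, reducing modulo 17 at each step.
  10^1 mod 17 = 10
  10^2 mod 17 = (10 * 10) mod 17 = 15
  10^3 mod 17 = (15 * 10) mod 17 = 14
  10^4 mod 17 = (14 * 10) mod 17 = 4
Step 2: Result = 4.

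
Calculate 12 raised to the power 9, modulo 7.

Step 1: Compute 12^9 mod 7 step by step, reducing modulo 7 at each step.
  12^1 mod 7 = 5
  12^2 mod 7 = (5 * 12) mod 7 = 4
  12^3 mod 7 = (4 * 12) mod 7 = 6
  12^4 mod 7 = (6 * 12) mod 7 = 2
  12^5 mod 7 = (2 * 12) mod 7 = 3
  12^6 mod 7 = (3 * 12) mod 7 = 1
  12^7 mod 7 = (1 * 12) mod 7 = 5
  12^8 mod 7 = (5 * 12) mod 7 = 4
  12^9 mod 7 = (4 * 12) mod 7 = 6
Step 2: Result = 6.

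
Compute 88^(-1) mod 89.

Step 1: We need x such that 88 * x = 1 (mod 89).
Step 2: Using the extended Euclidean algorithm or trial:
  88 * 88 = 7744 = 87 * 89 + 1.
Step 3: Since 7744 mod 89 = 1, the inverse is x = 88.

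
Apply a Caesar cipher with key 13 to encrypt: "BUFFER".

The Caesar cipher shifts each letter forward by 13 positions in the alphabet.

Step 1: For each letter, shift forward by 13 positions (mod 26).
  B (position 1) -> position (1+13) mod 26 = 14 -> O
  U (position 20) -> position (20+13) mod 26 = 7 -> H
  F (position 5) -> position (5+13) mod 26 = 18 -> S
  F (position 5) -> position (5+13) mod 26 = 18 -> S
  E (position 4) -> position (4+13) mod 26 = 17 -> R
  R (position 17) -> position (17+13) mod 26 = 4 -> E
Result: OHSSRE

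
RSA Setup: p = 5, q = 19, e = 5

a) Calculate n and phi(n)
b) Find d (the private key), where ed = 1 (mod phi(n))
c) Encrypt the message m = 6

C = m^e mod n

Step 1: n = 5 * 19 = 95.
Step 2: phi(n) = (5-1)(19-1) = 4 * 18 = 72.
Step 3: Find d = 5^(-1) mod 72 = 29.
  Verify: 5 * 29 = 145 = 1 (mod 72).
Step 4: C = 6^5 mod 95 = 81.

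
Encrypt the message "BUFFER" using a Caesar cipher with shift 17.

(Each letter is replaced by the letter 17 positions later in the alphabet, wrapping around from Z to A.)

Step 1: For each letter, shift forward by 17 positions (mod 26).
  B (position 1) -> position (1+17) mod 26 = 18 -> S
  U (position 20) -> position (20+17) mod 26 = 11 -> L
  F (position 5) -> position (5+17) mod 26 = 22 -> W
  F (position 5) -> position (5+17) mod 26 = 22 -> W
  E (position 4) -> position (4+17) mod 26 = 21 -> V
  R (position 17) -> position (17+17) mod 26 = 8 -> I
Result: SLWWVI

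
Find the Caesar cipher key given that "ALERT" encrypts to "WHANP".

Step 1: Compare first letters: A (position 0) -> W (position 22).
Step 2: Shift = (22 - 0) mod 26 = 22.
The shift value is 22.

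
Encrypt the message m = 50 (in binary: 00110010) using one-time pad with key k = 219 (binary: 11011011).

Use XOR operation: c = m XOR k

Step 1: Write out the XOR operation bit by bit:
  Message: 00110010
  Key:     11011011
  XOR:     11101001
Step 2: Convert to decimal: 11101001 = 233.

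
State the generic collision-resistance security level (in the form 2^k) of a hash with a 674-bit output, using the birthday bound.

Step 1: The birthday paradox gives collision probability ~50% after sqrt(2^n) = 2^(n/2) hashes.
Step 2: For 674-bit output: 2^(674/2) = 2^337.
Step 3: Approximately 2^337 hash computations needed.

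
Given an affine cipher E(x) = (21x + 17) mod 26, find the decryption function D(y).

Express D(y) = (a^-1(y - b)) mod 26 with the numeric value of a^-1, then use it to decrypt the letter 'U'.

Step 1: Find a^-1, the modular inverse of 21 mod 26.
Step 2: We need 21 * a^-1 = 1 (mod 26).
Step 3: 21 * 5 = 105 = 4 * 26 + 1, so a^-1 = 5.
Step 4: D(y) = 5(y - 17) mod 26.
Step 5: Apply to 'U' (y = 20): D(20) = 5 * (20 - 17) mod 26 = 5 * 3 mod 26 = 15 -> 'P'.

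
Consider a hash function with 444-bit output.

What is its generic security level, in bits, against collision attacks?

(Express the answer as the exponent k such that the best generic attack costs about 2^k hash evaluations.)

Step 1: The hash has a 444-bit output.
Step 2: Collision resistance means it should be infeasible to find any x != y with h(x) = h(y).
By the birthday bound, a generic collision search succeeds after about sqrt(2^444) = 2^(444/2) = 2^222 evaluations.
Step 3: Security level = 222 bits.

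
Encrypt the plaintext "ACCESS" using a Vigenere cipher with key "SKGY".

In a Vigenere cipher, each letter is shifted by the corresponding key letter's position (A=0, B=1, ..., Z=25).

Step 1: Repeat key to match plaintext length:
  Plaintext: ACCESS
  Key:       SKGYSK
Step 2: Encrypt each letter:
  A(0) + S(18) = (0+18) mod 26 = 18 = S
  C(2) + K(10) = (2+10) mod 26 = 12 = M
  C(2) + G(6) = (2+6) mod 26 = 8 = I
  E(4) + Y(24) = (4+24) mod 26 = 2 = C
  S(18) + S(18) = (18+18) mod 26 = 10 = K
  S(18) + K(10) = (18+10) mod 26 = 2 = C
Ciphertext: SMICKC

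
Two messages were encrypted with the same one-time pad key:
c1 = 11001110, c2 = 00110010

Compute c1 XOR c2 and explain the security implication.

Step 1: c1 XOR c2 = (m1 XOR k) XOR (m2 XOR k).
Step 2: By XOR associativity/commutativity: = m1 XOR m2 XOR k XOR k = m1 XOR m2.
Step 3: 11001110 XOR 00110010 = 11111100 = 252.
Step 4: The key cancels out! An attacker learns m1 XOR m2 = 252, revealing the relationship between plaintexts.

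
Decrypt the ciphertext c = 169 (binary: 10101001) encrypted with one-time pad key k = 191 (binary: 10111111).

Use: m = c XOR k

Step 1: XOR ciphertext with key:
  Ciphertext: 10101001
  Key:        10111111
  XOR:        00010110
Step 2: Plaintext = 00010110 = 22 in decimal.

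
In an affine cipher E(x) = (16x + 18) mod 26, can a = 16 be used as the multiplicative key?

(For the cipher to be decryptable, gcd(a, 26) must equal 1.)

Step 1: Compute gcd(16, 26).
Step 2: gcd(16, 26) = 2.
Since gcd = 2 != 1, 16 shares a common factor with 26, so it cannot be used.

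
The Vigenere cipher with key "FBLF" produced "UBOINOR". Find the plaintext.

Step 1: Extend key: FBLFFBL
Step 2: Decrypt each letter (c - k) mod 26:
  U(20) - F(5) = (20-5) mod 26 = 15 = P
  B(1) - B(1) = (1-1) mod 26 = 0 = A
  O(14) - L(11) = (14-11) mod 26 = 3 = D
  I(8) - F(5) = (8-5) mod 26 = 3 = D
  N(13) - F(5) = (13-5) mod 26 = 8 = I
  O(14) - B(1) = (14-1) mod 26 = 13 = N
  R(17) - L(11) = (17-11) mod 26 = 6 = G
Plaintext: PADDING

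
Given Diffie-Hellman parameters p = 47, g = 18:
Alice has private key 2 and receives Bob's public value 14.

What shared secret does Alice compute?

Step 1: s = B^a mod p = 14^2 mod 47.
  14^1 mod 47 = 14
  14^2 mod 47 = (14 * 14) mod 47 = 8
Result: shared secret = 8.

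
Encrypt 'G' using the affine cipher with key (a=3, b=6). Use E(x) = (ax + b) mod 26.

Step 1: Convert 'G' to number: x = 6.
Step 2: E(6) = (3 * 6 + 6) mod 26 = 24 mod 26 = 24.
Step 3: Convert 24 back to letter: Y.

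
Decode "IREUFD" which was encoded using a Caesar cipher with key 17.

Step 1: Reverse the shift by subtracting 17 from each letter position.
  I (position 8) -> position (8-17) mod 26 = 17 -> R
  R (position 17) -> position (17-17) mod 26 = 0 -> A
  E (position 4) -> position (4-17) mod 26 = 13 -> N
  U (position 20) -> position (20-17) mod 26 = 3 -> D
  F (position 5) -> position (5-17) mod 26 = 14 -> O
  D (position 3) -> position (3-17) mod 26 = 12 -> M
Decrypted message: RANDOM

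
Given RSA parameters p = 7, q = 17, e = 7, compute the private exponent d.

Step 1: n = 7 * 17 = 119.
Step 2: phi(n) = 6 * 16 = 96.
Step 3: Find d such that 7 * d = 1 (mod 96).
Step 4: d = 7^(-1) mod 96 = 55.
Verification: 7 * 55 = 385 = 4 * 96 + 1.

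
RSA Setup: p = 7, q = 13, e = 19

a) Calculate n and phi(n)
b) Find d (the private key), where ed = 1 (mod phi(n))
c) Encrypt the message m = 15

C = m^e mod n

Step 1: n = 7 * 13 = 91.
Step 2: phi(n) = (7-1)(13-1) = 6 * 12 = 72.
Step 3: Find d = 19^(-1) mod 72 = 19.
  Verify: 19 * 19 = 361 = 1 (mod 72).
Step 4: C = 15^19 mod 91 = 50.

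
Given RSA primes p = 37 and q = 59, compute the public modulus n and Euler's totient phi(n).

Step 1: n = p * q = 37 * 59 = 2183.
Step 2: phi(n) = (p-1)(q-1) = 36 * 58 = 2088.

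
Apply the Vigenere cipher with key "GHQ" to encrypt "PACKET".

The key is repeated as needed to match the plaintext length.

Step 1: Repeat key to match plaintext length:
  Plaintext: PACKET
  Key:       GHQGHQ
Step 2: Encrypt each letter:
  P(15) + G(6) = (15+6) mod 26 = 21 = V
  A(0) + H(7) = (0+7) mod 26 = 7 = H
  C(2) + Q(16) = (2+16) mod 26 = 18 = S
  K(10) + G(6) = (10+6) mod 26 = 16 = Q
  E(4) + H(7) = (4+7) mod 26 = 11 = L
  T(19) + Q(16) = (19+16) mod 26 = 9 = J
Ciphertext: VHSQLJ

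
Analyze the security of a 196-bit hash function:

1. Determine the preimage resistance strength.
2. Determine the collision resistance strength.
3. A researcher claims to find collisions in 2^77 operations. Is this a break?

Step 1: Preimage resistance requires brute-force of 2^196 operations.
Step 2: Collision resistance (birthday bound) = 2^(196/2) = 2^98.
Step 3: The claimed attack costs 2^77 operations.
Step 4: Since 2^77 < 2^98, the claimed attack beats the generic birthday bound, so collision resistance is broken.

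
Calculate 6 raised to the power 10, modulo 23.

Step 1: Compute 6^10 mod 23 step by step, reducing modulo 23 at each step.
  6^1 mod 23 = 6
  6^2 mod 23 = (6 * 6) mod 23 = 13
  6^3 mod 23 = (13 * 6) mod 23 = 9
  6^4 mod 23 = (9 * 6) mod 23 = 8
  6^5 mod 23 = (8 * 6) mod 23 = 2
  6^6 mod 23 = (2 * 6) mod 23 = 12
  6^7 mod 23 = (12 * 6) mod 23 = 3
  6^8 mod 23 = (3 * 6) mod 23 = 18
  6^9 mod 23 = (18 * 6) mod 23 = 16
  6^10 mod 23 = (16 * 6) mod 23 = 4
Step 2: Result = 4.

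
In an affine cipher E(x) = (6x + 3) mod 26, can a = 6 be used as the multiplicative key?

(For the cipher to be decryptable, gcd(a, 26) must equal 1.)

Step 1: Compute gcd(6, 26).
Step 2: gcd(6, 26) = 2.
Since gcd = 2 != 1, 6 shares a common factor with 26, so it cannot be used.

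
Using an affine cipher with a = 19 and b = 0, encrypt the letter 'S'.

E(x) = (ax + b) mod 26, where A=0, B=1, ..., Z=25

Step 1: Convert 'S' to number: x = 18.
Step 2: E(18) = (19 * 18 + 0) mod 26 = 342 mod 26 = 4.
Step 3: Convert 4 back to letter: E.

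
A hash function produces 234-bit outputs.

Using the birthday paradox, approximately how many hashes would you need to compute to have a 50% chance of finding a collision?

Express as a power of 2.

Step 1: The birthday paradox gives collision probability ~50% after sqrt(2^n) = 2^(n/2) hashes.
Step 2: For 234-bit output: 2^(234/2) = 2^117.
Step 3: Approximately 2^117 hash computations needed.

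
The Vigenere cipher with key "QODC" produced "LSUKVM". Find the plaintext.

Step 1: Extend key: QODCQO
Step 2: Decrypt each letter (c - k) mod 26:
  L(11) - Q(16) = (11-16) mod 26 = 21 = V
  S(18) - O(14) = (18-14) mod 26 = 4 = E
  U(20) - D(3) = (20-3) mod 26 = 17 = R
  K(10) - C(2) = (10-2) mod 26 = 8 = I
  V(21) - Q(16) = (21-16) mod 26 = 5 = F
  M(12) - O(14) = (12-14) mod 26 = 24 = Y
Plaintext: VERIFY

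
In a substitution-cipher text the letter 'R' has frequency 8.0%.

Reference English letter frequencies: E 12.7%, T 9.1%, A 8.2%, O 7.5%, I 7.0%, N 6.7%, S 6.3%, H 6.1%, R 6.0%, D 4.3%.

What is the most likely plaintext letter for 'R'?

Step 1: The observed frequency is 8.0%.
Step 2: Compare with English frequencies:
  E: 12.7% (difference: 4.7%)
  T: 9.1% (difference: 1.1%)
  A: 8.2% (difference: 0.2%) <-- closest
  O: 7.5% (difference: 0.5%)
  I: 7.0% (difference: 1.0%)
  N: 6.7% (difference: 1.3%)
  S: 6.3% (difference: 1.7%)
  H: 6.1% (difference: 1.9%)
  R: 6.0% (difference: 2.0%)
  D: 4.3% (difference: 3.7%)
Step 3: 'R' most likely represents 'A' (frequency 8.2%).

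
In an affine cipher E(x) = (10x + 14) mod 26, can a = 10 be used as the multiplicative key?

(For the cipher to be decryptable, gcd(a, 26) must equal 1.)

Step 1: Compute gcd(10, 26).
Step 2: gcd(10, 26) = 2.
Since gcd = 2 != 1, 10 shares a common factor with 26, so it cannot be used.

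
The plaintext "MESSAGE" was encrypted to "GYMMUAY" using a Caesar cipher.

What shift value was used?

Step 1: Compare first letters: M (position 12) -> G (position 6).
Step 2: Shift = (6 - 12) mod 26 = 20.
The shift value is 20.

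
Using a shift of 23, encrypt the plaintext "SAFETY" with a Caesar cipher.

Step 1: For each letter, shift forward by 23 positions (mod 26).
  S (position 18) -> position (18+23) mod 26 = 15 -> P
  A (position 0) -> position (0+23) mod 26 = 23 -> X
  F (position 5) -> position (5+23) mod 26 = 2 -> C
  E (position 4) -> position (4+23) mod 26 = 1 -> B
  T (position 19) -> position (19+23) mod 26 = 16 -> Q
  Y (position 24) -> position (24+23) mod 26 = 21 -> V
Result: PXCBQV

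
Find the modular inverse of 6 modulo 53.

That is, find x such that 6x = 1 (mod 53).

Step 1: We need x such that 6 * x = 1 (mod 53).
Step 2: Using the extended Euclidean algorithm or trial:
  6 * 9 = 54 = 1 * 53 + 1.
Step 3: Since 54 mod 53 = 1, the inverse is x = 9.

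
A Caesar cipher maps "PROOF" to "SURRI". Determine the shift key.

Step 1: Compare first letters: P (position 15) -> S (position 18).
Step 2: Shift = (18 - 15) mod 26 = 3.
The shift value is 3.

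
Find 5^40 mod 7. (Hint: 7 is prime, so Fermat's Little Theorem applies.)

Step 1: Since 7 is prime, by Fermat's Little Theorem: 5^6 = 1 (mod 7).
Step 2: Reduce exponent: 40 mod 6 = 4.
Step 3: So 5^40 = 5^4 (mod 7).
Step 4: 5^4 mod 7 = 2.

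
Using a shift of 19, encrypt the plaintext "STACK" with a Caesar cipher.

Step 1: For each letter, shift forward by 19 positions (mod 26).
  S (position 18) -> position (18+19) mod 26 = 11 -> L
  T (position 19) -> position (19+19) mod 26 = 12 -> M
  A (position 0) -> position (0+19) mod 26 = 19 -> T
  C (position 2) -> position (2+19) mod 26 = 21 -> V
  K (position 10) -> position (10+19) mod 26 = 3 -> D
Result: LMTVD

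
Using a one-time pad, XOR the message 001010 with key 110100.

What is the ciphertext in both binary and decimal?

Step 1: Write out the XOR operation bit by bit:
  Message: 001010
  Key:     110100
  XOR:     111110
Step 2: Convert to decimal: 111110 = 62.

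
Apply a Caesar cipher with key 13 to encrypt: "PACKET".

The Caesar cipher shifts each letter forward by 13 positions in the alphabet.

Step 1: For each letter, shift forward by 13 positions (mod 26).
  P (position 15) -> position (15+13) mod 26 = 2 -> C
  A (position 0) -> position (0+13) mod 26 = 13 -> N
  C (position 2) -> position (2+13) mod 26 = 15 -> P
  K (position 10) -> position (10+13) mod 26 = 23 -> X
  E (position 4) -> position (4+13) mod 26 = 17 -> R
  T (position 19) -> position (19+13) mod 26 = 6 -> G
Result: CNPXRG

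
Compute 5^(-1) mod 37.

Step 1: We need x such that 5 * x = 1 (mod 37).
Step 2: Using the extended Euclidean algorithm or trial:
  5 * 15 = 75 = 2 * 37 + 1.
Step 3: Since 75 mod 37 = 1, the inverse is x = 15.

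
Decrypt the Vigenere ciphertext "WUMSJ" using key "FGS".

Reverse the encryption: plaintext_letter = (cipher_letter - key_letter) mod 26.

Step 1: Extend key: FGSFG
Step 2: Decrypt each letter (c - k) mod 26:
  W(22) - F(5) = (22-5) mod 26 = 17 = R
  U(20) - G(6) = (20-6) mod 26 = 14 = O
  M(12) - S(18) = (12-18) mod 26 = 20 = U
  S(18) - F(5) = (18-5) mod 26 = 13 = N
  J(9) - G(6) = (9-6) mod 26 = 3 = D
Plaintext: ROUND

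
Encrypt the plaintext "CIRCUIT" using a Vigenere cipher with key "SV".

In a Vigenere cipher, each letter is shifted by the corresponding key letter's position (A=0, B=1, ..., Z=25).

Step 1: Repeat key to match plaintext length:
  Plaintext: CIRCUIT
  Key:       SVSVSVS
Step 2: Encrypt each letter:
  C(2) + S(18) = (2+18) mod 26 = 20 = U
  I(8) + V(21) = (8+21) mod 26 = 3 = D
  R(17) + S(18) = (17+18) mod 26 = 9 = J
  C(2) + V(21) = (2+21) mod 26 = 23 = X
  U(20) + S(18) = (20+18) mod 26 = 12 = M
  I(8) + V(21) = (8+21) mod 26 = 3 = D
  T(19) + S(18) = (19+18) mod 26 = 11 = L
Ciphertext: UDJXMDL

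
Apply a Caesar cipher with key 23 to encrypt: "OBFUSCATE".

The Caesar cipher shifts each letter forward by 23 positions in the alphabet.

Step 1: For each letter, shift forward by 23 positions (mod 26).
  O (position 14) -> position (14+23) mod 26 = 11 -> L
  B (position 1) -> position (1+23) mod 26 = 24 -> Y
  F (position 5) -> position (5+23) mod 26 = 2 -> C
  U (position 20) -> position (20+23) mod 26 = 17 -> R
  S (position 18) -> position (18+23) mod 26 = 15 -> P
  C (position 2) -> position (2+23) mod 26 = 25 -> Z
  A (position 0) -> position (0+23) mod 26 = 23 -> X
  T (position 19) -> position (19+23) mod 26 = 16 -> Q
  E (position 4) -> position (4+23) mod 26 = 1 -> B
Result: LYCRPZXQB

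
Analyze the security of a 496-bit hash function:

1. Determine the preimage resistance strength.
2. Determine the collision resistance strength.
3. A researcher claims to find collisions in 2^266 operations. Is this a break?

Step 1: Preimage resistance requires brute-force of 2^496 operations.
Step 2: Collision resistance (birthday bound) = 2^(496/2) = 2^248.
Step 3: The claimed attack costs 2^266 operations.
Step 4: Since 2^266 >= 2^248, the claimed attack is no faster than the generic birthday attack, so this does not break collision resistance.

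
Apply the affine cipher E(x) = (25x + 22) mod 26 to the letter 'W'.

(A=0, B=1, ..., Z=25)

Step 1: Convert 'W' to number: x = 22.
Step 2: E(22) = (25 * 22 + 22) mod 26 = 572 mod 26 = 0.
Step 3: Convert 0 back to letter: A.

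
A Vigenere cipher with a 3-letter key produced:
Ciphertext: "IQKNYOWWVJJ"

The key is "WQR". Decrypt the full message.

Step 1: Key 'WQR' has length 3. Extended key: WQRWQRWQRWQ
Step 2: Decrypt each position:
  I(8) - W(22) = 12 = M
  Q(16) - Q(16) = 0 = A
  K(10) - R(17) = 19 = T
  N(13) - W(22) = 17 = R
  Y(24) - Q(16) = 8 = I
  O(14) - R(17) = 23 = X
  W(22) - W(22) = 0 = A
  W(22) - Q(16) = 6 = G
  V(21) - R(17) = 4 = E
  J(9) - W(22) = 13 = N
  J(9) - Q(16) = 19 = T
Plaintext: MATRIXAGENT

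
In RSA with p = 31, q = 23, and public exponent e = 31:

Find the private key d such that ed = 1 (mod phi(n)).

Step 1: n = 31 * 23 = 713.
Step 2: phi(n) = 30 * 22 = 660.
Step 3: Find d such that 31 * d = 1 (mod 660).
Step 4: d = 31^(-1) mod 660 = 511.
Verification: 31 * 511 = 15841 = 24 * 660 + 1.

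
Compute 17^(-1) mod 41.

Step 1: We need x such that 17 * x = 1 (mod 41).
Step 2: Using the extended Euclidean algorithm or trial:
  17 * 29 = 493 = 12 * 41 + 1.
Step 3: Since 493 mod 41 = 1, the inverse is x = 29.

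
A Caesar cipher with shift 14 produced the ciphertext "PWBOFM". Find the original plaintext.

Step 1: Reverse the shift by subtracting 14 from each letter position.
  P (position 15) -> position (15-14) mod 26 = 1 -> B
  W (position 22) -> position (22-14) mod 26 = 8 -> I
  B (position 1) -> position (1-14) mod 26 = 13 -> N
  O (position 14) -> position (14-14) mod 26 = 0 -> A
  F (position 5) -> position (5-14) mod 26 = 17 -> R
  M (position 12) -> position (12-14) mod 26 = 24 -> Y
Decrypted message: BINARY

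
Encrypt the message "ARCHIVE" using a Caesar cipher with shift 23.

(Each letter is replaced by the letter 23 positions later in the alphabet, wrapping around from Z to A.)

Step 1: For each letter, shift forward by 23 positions (mod 26).
  A (position 0) -> position (0+23) mod 26 = 23 -> X
  R (position 17) -> position (17+23) mod 26 = 14 -> O
  C (position 2) -> position (2+23) mod 26 = 25 -> Z
  H (position 7) -> position (7+23) mod 26 = 4 -> E
  I (position 8) -> position (8+23) mod 26 = 5 -> F
  V (position 21) -> position (21+23) mod 26 = 18 -> S
  E (position 4) -> position (4+23) mod 26 = 1 -> B
Result: XOZEFSB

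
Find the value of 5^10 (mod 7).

Step 1: Compute 5^10 mod 7 step by step, reducing modulo 7 at each step.
  5^1 mod 7 = 5
  5^2 mod 7 = (5 * 5) mod 7 = 4
  5^3 mod 7 = (4 * 5) mod 7 = 6
  5^4 mod 7 = (6 * 5) mod 7 = 2
  5^5 mod 7 = (2 * 5) mod 7 = 3
  5^6 mod 7 = (3 * 5) mod 7 = 1
  5^7 mod 7 = (1 * 5) mod 7 = 5
  5^8 mod 7 = (5 * 5) mod 7 = 4
  5^9 mod 7 = (4 * 5) mod 7 = 6
  5^10 mod 7 = (6 * 5) mod 7 = 2
Step 2: Result = 2.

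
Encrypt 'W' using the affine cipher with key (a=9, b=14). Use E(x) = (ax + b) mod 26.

Step 1: Convert 'W' to number: x = 22.
Step 2: E(22) = (9 * 22 + 14) mod 26 = 212 mod 26 = 4.
Step 3: Convert 4 back to letter: E.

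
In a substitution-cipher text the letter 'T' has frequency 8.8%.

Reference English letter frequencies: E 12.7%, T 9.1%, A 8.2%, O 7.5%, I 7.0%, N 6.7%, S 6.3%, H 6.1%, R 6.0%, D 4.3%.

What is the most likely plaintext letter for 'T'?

Step 1: The observed frequency is 8.8%.
Step 2: Compare with English frequencies:
  E: 12.7% (difference: 3.9%)
  T: 9.1% (difference: 0.3%) <-- closest
  A: 8.2% (difference: 0.6%)
  O: 7.5% (difference: 1.3%)
  I: 7.0% (difference: 1.8%)
  N: 6.7% (difference: 2.1%)
  S: 6.3% (difference: 2.5%)
  H: 6.1% (difference: 2.7%)
  R: 6.0% (difference: 2.8%)
  D: 4.3% (difference: 4.5%)
Step 3: 'T' most likely represents 'T' (frequency 9.1%).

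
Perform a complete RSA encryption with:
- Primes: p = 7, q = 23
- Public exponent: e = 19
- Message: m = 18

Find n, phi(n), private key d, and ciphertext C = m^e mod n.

Step 1: n = 7 * 23 = 161.
Step 2: phi(n) = (7-1)(23-1) = 6 * 22 = 132.
Step 3: Find d = 19^(-1) mod 132 = 7.
  Verify: 19 * 7 = 133 = 1 (mod 132).
Step 4: C = 18^19 mod 161 = 39.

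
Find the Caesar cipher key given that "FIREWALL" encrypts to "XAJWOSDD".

Step 1: Compare first letters: F (position 5) -> X (position 23).
Step 2: Shift = (23 - 5) mod 26 = 18.
The shift value is 18.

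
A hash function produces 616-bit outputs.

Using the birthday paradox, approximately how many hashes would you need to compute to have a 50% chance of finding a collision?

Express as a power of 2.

Step 1: The birthday paradox gives collision probability ~50% after sqrt(2^n) = 2^(n/2) hashes.
Step 2: For 616-bit output: 2^(616/2) = 2^308.
Step 3: Approximately 2^308 hash computations needed.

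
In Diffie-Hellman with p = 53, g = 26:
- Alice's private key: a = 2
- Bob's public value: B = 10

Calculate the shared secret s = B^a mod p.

Step 1: s = B^a mod p = 10^2 mod 53.
  10^1 mod 53 = 10
  10^2 mod 53 = (10 * 10) mod 53 = 47
Result: shared secret = 47.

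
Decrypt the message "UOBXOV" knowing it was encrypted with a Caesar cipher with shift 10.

Step 1: Reverse the shift by subtracting 10 from each letter position.
  U (position 20) -> position (20-10) mod 26 = 10 -> K
  O (position 14) -> position (14-10) mod 26 = 4 -> E
  B (position 1) -> position (1-10) mod 26 = 17 -> R
  X (position 23) -> position (23-10) mod 26 = 13 -> N
  O (position 14) -> position (14-10) mod 26 = 4 -> E
  V (position 21) -> position (21-10) mod 26 = 11 -> L
Decrypted message: KERNEL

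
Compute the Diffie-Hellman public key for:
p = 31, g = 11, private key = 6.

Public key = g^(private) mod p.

Step 1: A = g^a mod p = 11^6 mod 31.
  11^1 mod 31 = 11
  11^2 mod 31 = (11 * 11) mod 31 = 28
  11^3 mod 31 = (28 * 11) mod 31 = 29
  11^4 mod 31 = (29 * 11) mod 31 = 9
  11^5 mod 31 = (9 * 11) mod 31 = 6
  11^6 mod 31 = (6 * 11) mod 31 = 4
Result: A = 4.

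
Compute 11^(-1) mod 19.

Step 1: We need x such that 11 * x = 1 (mod 19).
Step 2: Using the extended Euclidean algorithm or trial:
  11 * 7 = 77 = 4 * 19 + 1.
Step 3: Since 77 mod 19 = 1, the inverse is x = 7.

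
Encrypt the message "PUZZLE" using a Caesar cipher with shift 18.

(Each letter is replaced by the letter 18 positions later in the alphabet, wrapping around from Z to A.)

Step 1: For each letter, shift forward by 18 positions (mod 26).
  P (position 15) -> position (15+18) mod 26 = 7 -> H
  U (position 20) -> position (20+18) mod 26 = 12 -> M
  Z (position 25) -> position (25+18) mod 26 = 17 -> R
  Z (position 25) -> position (25+18) mod 26 = 17 -> R
  L (position 11) -> position (11+18) mod 26 = 3 -> D
  E (position 4) -> position (4+18) mod 26 = 22 -> W
Result: HMRRDW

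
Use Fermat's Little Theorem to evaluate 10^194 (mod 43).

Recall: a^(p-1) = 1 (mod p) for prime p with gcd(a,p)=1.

Step 1: Since 43 is prime, by Fermat's Little Theorem: 10^42 = 1 (mod 43).
Step 2: Reduce exponent: 194 mod 42 = 26.
Step 3: So 10^194 = 10^26 (mod 43).
Step 4: 10^26 mod 43 = 25.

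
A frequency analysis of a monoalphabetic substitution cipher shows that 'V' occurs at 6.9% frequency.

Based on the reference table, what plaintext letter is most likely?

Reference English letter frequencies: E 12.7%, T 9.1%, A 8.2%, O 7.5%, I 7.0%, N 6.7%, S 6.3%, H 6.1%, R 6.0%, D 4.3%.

Step 1: The observed frequency is 6.9%.
Step 2: Compare with English frequencies:
  E: 12.7% (difference: 5.8%)
  T: 9.1% (difference: 2.2%)
  A: 8.2% (difference: 1.3%)
  O: 7.5% (difference: 0.6%)
  I: 7.0% (difference: 0.1%) <-- closest
  N: 6.7% (difference: 0.2%)
  S: 6.3% (difference: 0.6%)
  H: 6.1% (difference: 0.8%)
  R: 6.0% (difference: 0.9%)
  D: 4.3% (difference: 2.6%)
Step 3: 'V' most likely represents 'I' (frequency 7.0%).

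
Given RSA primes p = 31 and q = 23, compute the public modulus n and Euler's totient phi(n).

Step 1: n = p * q = 31 * 23 = 713.
Step 2: phi(n) = (p-1)(q-1) = 30 * 22 = 660.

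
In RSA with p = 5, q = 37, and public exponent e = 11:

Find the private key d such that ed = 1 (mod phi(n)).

Step 1: n = 5 * 37 = 185.
Step 2: phi(n) = 4 * 36 = 144.
Step 3: Find d such that 11 * d = 1 (mod 144).
Step 4: d = 11^(-1) mod 144 = 131.
Verification: 11 * 131 = 1441 = 10 * 144 + 1.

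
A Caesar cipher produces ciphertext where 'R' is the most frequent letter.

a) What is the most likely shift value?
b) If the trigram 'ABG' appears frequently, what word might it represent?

Step 1: In English, 'E' is the most frequent letter (12.7%).
Step 2: The most frequent ciphertext letter is 'R' (position 17).
Step 3: Shift = (17 - 4) mod 26 = 13.
Step 4: Decrypt 'ABG' by shifting back 13:
  A -> N
  B -> O
  G -> T
Step 5: 'ABG' decrypts to 'NOT'.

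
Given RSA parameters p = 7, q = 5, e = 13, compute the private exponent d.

Step 1: n = 7 * 5 = 35.
Step 2: phi(n) = 6 * 4 = 24.
Step 3: Find d such that 13 * d = 1 (mod 24).
Step 4: d = 13^(-1) mod 24 = 13.
Verification: 13 * 13 = 169 = 7 * 24 + 1.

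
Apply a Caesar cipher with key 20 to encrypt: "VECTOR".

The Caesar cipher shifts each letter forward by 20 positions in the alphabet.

Step 1: For each letter, shift forward by 20 positions (mod 26).
  V (position 21) -> position (21+20) mod 26 = 15 -> P
  E (position 4) -> position (4+20) mod 26 = 24 -> Y
  C (position 2) -> position (2+20) mod 26 = 22 -> W
  T (position 19) -> position (19+20) mod 26 = 13 -> N
  O (position 14) -> position (14+20) mod 26 = 8 -> I
  R (position 17) -> position (17+20) mod 26 = 11 -> L
Result: PYWNIL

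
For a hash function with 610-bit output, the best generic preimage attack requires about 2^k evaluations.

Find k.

Step 1: The hash has a 610-bit output.
Step 2: Preimage resistance means: given a digest h(x), it should be infeasible to find any input that hashes to it.
With a 610-bit output there are 2^610 possible digests, so a generic brute-force preimage search costs about 2^610 evaluations.
Step 3: Security level = 610 bits.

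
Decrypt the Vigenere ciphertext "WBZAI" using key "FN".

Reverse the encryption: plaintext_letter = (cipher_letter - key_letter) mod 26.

Step 1: Extend key: FNFNF
Step 2: Decrypt each letter (c - k) mod 26:
  W(22) - F(5) = (22-5) mod 26 = 17 = R
  B(1) - N(13) = (1-13) mod 26 = 14 = O
  Z(25) - F(5) = (25-5) mod 26 = 20 = U
  A(0) - N(13) = (0-13) mod 26 = 13 = N
  I(8) - F(5) = (8-5) mod 26 = 3 = D
Plaintext: ROUND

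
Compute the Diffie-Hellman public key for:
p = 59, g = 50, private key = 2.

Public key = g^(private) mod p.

Step 1: A = g^a mod p = 50^2 mod 59.
  50^1 mod 59 = 50
  50^2 mod 59 = (50 * 50) mod 59 = 22
Result: A = 22.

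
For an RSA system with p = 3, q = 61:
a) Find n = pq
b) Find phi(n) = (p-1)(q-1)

Step 1: n = p * q = 3 * 61 = 183.
Step 2: phi(n) = (p-1)(q-1) = 2 * 60 = 120.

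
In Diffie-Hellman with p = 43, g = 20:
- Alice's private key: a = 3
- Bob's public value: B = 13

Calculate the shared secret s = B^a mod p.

Step 1: s = B^a mod p = 13^3 mod 43.
  13^1 mod 43 = 13
  13^2 mod 43 = (13 * 13) mod 43 = 40
  13^3 mod 43 = (40 * 13) mod 43 = 4
Result: shared secret = 4.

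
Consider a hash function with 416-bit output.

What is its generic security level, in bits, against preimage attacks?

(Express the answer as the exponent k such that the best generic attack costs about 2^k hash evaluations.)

Step 1: The hash has a 416-bit output.
Step 2: Preimage resistance means: given a digest h(x), it should be infeasible to find any input that hashes to it.
With a 416-bit output there are 2^416 possible digests, so a generic brute-force preimage search costs about 2^416 evaluations.
Step 3: Security level = 416 bits.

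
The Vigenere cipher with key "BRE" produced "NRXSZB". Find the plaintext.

Step 1: Extend key: BREBRE
Step 2: Decrypt each letter (c - k) mod 26:
  N(13) - B(1) = (13-1) mod 26 = 12 = M
  R(17) - R(17) = (17-17) mod 26 = 0 = A
  X(23) - E(4) = (23-4) mod 26 = 19 = T
  S(18) - B(1) = (18-1) mod 26 = 17 = R
  Z(25) - R(17) = (25-17) mod 26 = 8 = I
  B(1) - E(4) = (1-4) mod 26 = 23 = X
Plaintext: MATRIX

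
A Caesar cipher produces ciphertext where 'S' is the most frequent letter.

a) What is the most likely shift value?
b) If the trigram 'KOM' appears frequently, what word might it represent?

Step 1: In English, 'E' is the most frequent letter (12.7%).
Step 2: The most frequent ciphertext letter is 'S' (position 18).
Step 3: Shift = (18 - 4) mod 26 = 14.
Step 4: Decrypt 'KOM' by shifting back 14:
  K -> W
  O -> A
  M -> Y
Step 5: 'KOM' decrypts to 'WAY'.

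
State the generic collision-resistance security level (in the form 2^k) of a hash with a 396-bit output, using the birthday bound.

Step 1: The birthday paradox gives collision probability ~50% after sqrt(2^n) = 2^(n/2) hashes.
Step 2: For 396-bit output: 2^(396/2) = 2^198.
Step 3: Approximately 2^198 hash computations needed.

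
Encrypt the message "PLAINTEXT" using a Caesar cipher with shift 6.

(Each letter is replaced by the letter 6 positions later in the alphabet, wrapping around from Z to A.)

Step 1: For each letter, shift forward by 6 positions (mod 26).
  P (position 15) -> position (15+6) mod 26 = 21 -> V
  L (position 11) -> position (11+6) mod 26 = 17 -> R
  A (position 0) -> position (0+6) mod 26 = 6 -> G
  I (position 8) -> position (8+6) mod 26 = 14 -> O
  N (position 13) -> position (13+6) mod 26 = 19 -> T
  T (position 19) -> position (19+6) mod 26 = 25 -> Z
  E (position 4) -> position (4+6) mod 26 = 10 -> K
  X (position 23) -> position (23+6) mod 26 = 3 -> D
  T (position 19) -> position (19+6) mod 26 = 25 -> Z
Result: VRGOTZKDZ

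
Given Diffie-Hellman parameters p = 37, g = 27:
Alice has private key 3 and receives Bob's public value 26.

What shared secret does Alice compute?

Step 1: s = B^a mod p = 26^3 mod 37.
  26^1 mod 37 = 26
  26^2 mod 37 = (26 * 26) mod 37 = 10
  26^3 mod 37 = (10 * 26) mod 37 = 1
Result: shared secret = 1.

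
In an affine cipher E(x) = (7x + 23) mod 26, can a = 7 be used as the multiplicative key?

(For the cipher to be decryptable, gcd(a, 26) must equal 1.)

Step 1: Compute gcd(7, 26).
Step 2: gcd(7, 26) = 1.
Since gcd = 1, 7 is coprime with 26, so it is a valid key.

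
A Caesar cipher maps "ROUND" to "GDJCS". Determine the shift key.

Step 1: Compare first letters: R (position 17) -> G (position 6).
Step 2: Shift = (6 - 17) mod 26 = 15.
The shift value is 15.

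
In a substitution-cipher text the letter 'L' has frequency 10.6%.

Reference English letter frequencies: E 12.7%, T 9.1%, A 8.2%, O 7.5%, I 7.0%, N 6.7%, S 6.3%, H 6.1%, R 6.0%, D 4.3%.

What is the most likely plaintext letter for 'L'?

Step 1: The observed frequency is 10.6%.
Step 2: Compare with English frequencies:
  E: 12.7% (difference: 2.1%)
  T: 9.1% (difference: 1.5%) <-- closest
  A: 8.2% (difference: 2.4%)
  O: 7.5% (difference: 3.1%)
  I: 7.0% (difference: 3.6%)
  N: 6.7% (difference: 3.9%)
  S: 6.3% (difference: 4.3%)
  H: 6.1% (difference: 4.5%)
  R: 6.0% (difference: 4.6%)
  D: 4.3% (difference: 6.3%)
Step 3: 'L' most likely represents 'T' (frequency 9.1%).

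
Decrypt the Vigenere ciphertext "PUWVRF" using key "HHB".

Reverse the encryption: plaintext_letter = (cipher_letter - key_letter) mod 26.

Step 1: Extend key: HHBHHB
Step 2: Decrypt each letter (c - k) mod 26:
  P(15) - H(7) = (15-7) mod 26 = 8 = I
  U(20) - H(7) = (20-7) mod 26 = 13 = N
  W(22) - B(1) = (22-1) mod 26 = 21 = V
  V(21) - H(7) = (21-7) mod 26 = 14 = O
  R(17) - H(7) = (17-7) mod 26 = 10 = K
  F(5) - B(1) = (5-1) mod 26 = 4 = E
Plaintext: INVOKE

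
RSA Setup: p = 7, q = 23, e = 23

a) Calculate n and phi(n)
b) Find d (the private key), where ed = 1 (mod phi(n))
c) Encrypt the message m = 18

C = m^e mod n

Step 1: n = 7 * 23 = 161.
Step 2: phi(n) = (7-1)(23-1) = 6 * 22 = 132.
Step 3: Find d = 23^(-1) mod 132 = 23.
  Verify: 23 * 23 = 529 = 1 (mod 132).
Step 4: C = 18^23 mod 161 = 156.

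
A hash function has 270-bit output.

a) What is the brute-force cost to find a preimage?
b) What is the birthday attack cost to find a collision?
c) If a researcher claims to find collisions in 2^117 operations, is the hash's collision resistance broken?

Step 1: Preimage resistance requires brute-force of 2^270 operations.
Step 2: Collision resistance (birthday bound) = 2^(270/2) = 2^135.
Step 3: The claimed attack costs 2^117 operations.
Step 4: Since 2^117 < 2^135, the claimed attack beats the generic birthday bound, so collision resistance is broken.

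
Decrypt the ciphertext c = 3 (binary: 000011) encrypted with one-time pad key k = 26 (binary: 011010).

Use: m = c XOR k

Step 1: XOR ciphertext with key:
  Ciphertext: 000011
  Key:        011010
  XOR:        011001
Step 2: Plaintext = 011001 = 25 in decimal.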